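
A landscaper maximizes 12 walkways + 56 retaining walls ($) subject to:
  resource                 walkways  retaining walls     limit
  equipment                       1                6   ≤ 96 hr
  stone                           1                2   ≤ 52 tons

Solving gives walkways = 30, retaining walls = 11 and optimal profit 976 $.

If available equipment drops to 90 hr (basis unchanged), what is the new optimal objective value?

Both equipment and stone are binding at x*.
From A_Bᵀ y = c: 1·y_equipment + 1·y_stone = 12; 6·y_equipment + 2·y_stone = 56.
→ y_equipment = 8 and y_stone = 4.
Δz = y_equipment·Δb = 8 × (-6) = -48, so new z* = 976 − 48 = 928.

928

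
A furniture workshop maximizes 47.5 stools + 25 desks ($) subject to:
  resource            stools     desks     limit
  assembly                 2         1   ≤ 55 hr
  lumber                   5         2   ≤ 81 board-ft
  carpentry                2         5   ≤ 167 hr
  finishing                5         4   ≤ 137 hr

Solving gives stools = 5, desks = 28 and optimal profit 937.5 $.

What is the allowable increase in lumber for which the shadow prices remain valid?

Binding constraints: lumber, finishing. The basis is B = [[5,2],[5,4]] with det 10.
Per unit increase in lumber, x* moves by d = (0.4, -0.5).
The basis stays optimal until desks reaches 0; allowable increase = 56 board-ft.

56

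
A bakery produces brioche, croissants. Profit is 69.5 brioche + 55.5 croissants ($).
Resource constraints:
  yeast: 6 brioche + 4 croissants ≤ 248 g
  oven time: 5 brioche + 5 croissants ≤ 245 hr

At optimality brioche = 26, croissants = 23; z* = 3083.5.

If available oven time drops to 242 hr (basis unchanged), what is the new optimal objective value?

Check each constraint at x*: yeast 248/248 (tight); oven time 245/245 (tight).
Dual feasibility on the basic columns requires 6·y_yeast + 5·y_oven time = 69.5, 4·y_yeast + 5·y_oven time = 55.5.
Solving: y_yeast = 7, y_oven time = 5.5.
Δz = y_oven time·Δb = 5.5 × (-3) = -16.5, so new z* = 3083.5 − 16.5 = 3067.

3067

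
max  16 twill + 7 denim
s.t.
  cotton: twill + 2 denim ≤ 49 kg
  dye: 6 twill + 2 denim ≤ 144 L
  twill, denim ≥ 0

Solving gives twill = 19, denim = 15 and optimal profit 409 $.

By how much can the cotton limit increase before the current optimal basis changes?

95

Binding constraints: cotton, dye. The basis is B = [[1,2],[6,2]] with det -10.
Per unit increase in cotton, x* moves by d = (-0.2, 0.6).
The basis stays optimal until twill reaches 0; allowable increase = 95 kg.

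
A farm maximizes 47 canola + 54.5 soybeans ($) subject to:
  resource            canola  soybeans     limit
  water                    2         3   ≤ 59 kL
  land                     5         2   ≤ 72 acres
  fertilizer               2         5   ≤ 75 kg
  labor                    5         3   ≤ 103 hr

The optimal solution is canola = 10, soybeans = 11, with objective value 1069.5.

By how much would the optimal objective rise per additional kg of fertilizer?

8.5

At the optimum: water uses 53 of 59 (slack = 6); land uses 72 of 72 (binding); fertilizer uses 75 of 75 (binding); labor uses 83 of 103 (slack = 20).
Since water, labor are not tight, their duals are 0.
From A_Bᵀ y = c: 5·y_land + 2·y_fertilizer = 47; 2·y_land + 5·y_fertilizer = 54.5.
This yields shadow prices y_land = 6, y_fertilizer = 8.5.
Shadow price of fertilizer = 8.5.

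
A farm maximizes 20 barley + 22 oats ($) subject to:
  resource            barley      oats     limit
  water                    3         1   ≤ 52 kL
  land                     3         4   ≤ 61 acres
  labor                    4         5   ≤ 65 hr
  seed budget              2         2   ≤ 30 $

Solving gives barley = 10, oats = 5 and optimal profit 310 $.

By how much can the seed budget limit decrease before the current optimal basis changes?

4

Binding constraints: labor, seed budget. The basis is B = [[4,5],[2,2]] with det -2.
Per unit decrease in seed budget, x* moves by d = (-2.5, 2).
The basis stays optimal until barley reaches 0; allowable decrease = 4 $.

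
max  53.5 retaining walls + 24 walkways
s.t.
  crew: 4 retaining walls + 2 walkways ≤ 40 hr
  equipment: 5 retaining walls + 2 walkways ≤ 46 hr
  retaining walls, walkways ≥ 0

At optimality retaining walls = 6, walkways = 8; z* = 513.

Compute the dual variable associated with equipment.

At the optimum: crew uses 40 of 40 (binding); equipment uses 46 of 46 (binding).
The binding rows give the dual system: 4·y_crew + 5·y_equipment = 53.5 and 2·y_crew + 2·y_equipment = 24.
Solving: y_crew = 6.5, y_equipment = 5.5.
Shadow price of equipment = 5.5.

5.5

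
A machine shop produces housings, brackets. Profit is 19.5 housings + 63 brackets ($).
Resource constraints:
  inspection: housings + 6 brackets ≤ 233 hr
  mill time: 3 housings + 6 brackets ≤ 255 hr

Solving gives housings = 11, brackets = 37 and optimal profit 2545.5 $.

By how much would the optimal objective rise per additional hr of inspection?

6

Both inspection and mill time are binding at x*.
Dual feasibility on the basic columns requires 1·y_inspection + 3·y_mill time = 19.5, 6·y_inspection + 6·y_mill time = 63.
Solving: y_inspection = 6, y_mill time = 4.5.
Shadow price of inspection = 6.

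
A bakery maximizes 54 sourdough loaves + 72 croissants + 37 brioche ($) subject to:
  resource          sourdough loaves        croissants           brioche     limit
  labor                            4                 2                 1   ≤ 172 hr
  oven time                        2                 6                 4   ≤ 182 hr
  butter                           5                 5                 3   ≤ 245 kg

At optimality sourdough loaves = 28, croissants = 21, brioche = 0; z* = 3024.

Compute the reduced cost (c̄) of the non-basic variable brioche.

Check each constraint at x*: labor 154/172 (slack 18); oven time 182/182 (tight); butter 245/245 (tight).
Slack constraints have shadow price 0 (complementary slackness).
Dual feasibility on the basic columns requires 2·y_oven time + 5·y_butter = 54, 6·y_oven time + 5·y_butter = 72.
This yields shadow prices y_oven time = 4.5, y_butter = 9.
Reduced cost of brioche: c₃ − yᵀa₃ = 37 − (4.5·4 + 9·3) = 37 − 45 = -8.

-8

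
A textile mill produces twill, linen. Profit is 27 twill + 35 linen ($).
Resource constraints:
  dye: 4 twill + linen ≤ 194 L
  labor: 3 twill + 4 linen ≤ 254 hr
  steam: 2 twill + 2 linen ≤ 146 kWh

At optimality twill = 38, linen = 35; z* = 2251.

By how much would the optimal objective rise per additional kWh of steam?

1.5

Check each constraint at x*: dye 187/194 (slack 7); labor 254/254 (tight); steam 146/146 (tight).
By complementary slackness, y = 0 for the non-binding constraint.
From A_Bᵀ y = c: 3·y_labor + 2·y_steam = 27; 4·y_labor + 2·y_steam = 35.
→ y_labor = 8 and y_steam = 1.5.
Shadow price of steam = 1.5.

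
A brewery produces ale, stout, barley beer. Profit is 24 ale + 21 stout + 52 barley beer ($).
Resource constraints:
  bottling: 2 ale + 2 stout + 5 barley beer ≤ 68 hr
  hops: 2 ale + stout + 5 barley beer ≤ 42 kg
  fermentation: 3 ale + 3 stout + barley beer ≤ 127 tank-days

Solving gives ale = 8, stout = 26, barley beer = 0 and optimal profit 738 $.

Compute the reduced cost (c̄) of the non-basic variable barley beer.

-8

Binding: bottling and hops. Non-binding: fermentation (25 unused).
Slack constraints have shadow price 0 (complementary slackness).
Dual feasibility on the basic columns requires 2·y_bottling + 2·y_hops = 24, 2·y_bottling + 1·y_hops = 21.
Solving: y_bottling = 9, y_hops = 3.
Reduced cost of barley beer: c₃ − yᵀa₃ = 52 − (9·5 + 3·5) = 52 − 60 = -8.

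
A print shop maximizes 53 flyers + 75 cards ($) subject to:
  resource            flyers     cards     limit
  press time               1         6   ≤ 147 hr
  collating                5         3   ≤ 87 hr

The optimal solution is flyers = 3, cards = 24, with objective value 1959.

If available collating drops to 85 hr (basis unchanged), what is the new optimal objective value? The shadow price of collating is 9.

1941

Δb = -2, so new z* = 1959 + (9)·(-2) = 1959 − 18 = 1941.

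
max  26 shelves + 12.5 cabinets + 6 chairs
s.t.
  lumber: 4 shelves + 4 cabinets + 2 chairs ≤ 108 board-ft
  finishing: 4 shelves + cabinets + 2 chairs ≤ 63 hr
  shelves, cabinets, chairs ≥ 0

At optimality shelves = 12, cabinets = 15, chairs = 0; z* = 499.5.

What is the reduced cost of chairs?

-7

At the optimum: lumber uses 108 of 108 (binding); finishing uses 63 of 63 (binding).
From A_Bᵀ y = c: 4·y_lumber + 4·y_finishing = 26; 4·y_lumber + 1·y_finishing = 12.5.
Solving: y_lumber = 2, y_finishing = 4.5.
Reduced cost of chairs: c₃ − yᵀa₃ = 6 − (2·2 + 4.5·2) = 6 − 13 = -7.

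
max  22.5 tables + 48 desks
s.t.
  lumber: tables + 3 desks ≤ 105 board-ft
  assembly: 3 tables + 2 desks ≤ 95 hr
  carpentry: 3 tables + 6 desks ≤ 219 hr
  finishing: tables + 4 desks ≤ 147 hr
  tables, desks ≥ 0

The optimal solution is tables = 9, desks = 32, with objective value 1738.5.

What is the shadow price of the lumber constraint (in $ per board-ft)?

3

Check each constraint at x*: lumber 105/105 (tight); assembly 91/95 (slack 4); carpentry 219/219 (tight); finishing 137/147 (slack 10).
Slack constraints have shadow price 0 (complementary slackness).
The binding rows give the dual system: 1·y_lumber + 3·y_carpentry = 22.5 and 3·y_lumber + 6·y_carpentry = 48.
This yields shadow prices y_lumber = 3, y_carpentry = 6.5.
Shadow price of lumber = 3.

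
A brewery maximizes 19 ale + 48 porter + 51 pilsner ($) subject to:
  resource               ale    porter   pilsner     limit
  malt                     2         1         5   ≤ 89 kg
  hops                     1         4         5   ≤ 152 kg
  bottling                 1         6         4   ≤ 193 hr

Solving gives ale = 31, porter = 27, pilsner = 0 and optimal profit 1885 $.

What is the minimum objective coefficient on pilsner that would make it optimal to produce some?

Binding: malt and bottling. Non-binding: hops (13 unused).
Since hops is not tight, its dual is 0.
From A_Bᵀ y = c: 2·y_malt + 1·y_bottling = 19; 1·y_malt + 6·y_bottling = 48.
→ y_malt = 6 and y_bottling = 7.
pilsner enters the basis when its profit ≥ yᵀa₃ = 6·5 + 7·4 = 58.

58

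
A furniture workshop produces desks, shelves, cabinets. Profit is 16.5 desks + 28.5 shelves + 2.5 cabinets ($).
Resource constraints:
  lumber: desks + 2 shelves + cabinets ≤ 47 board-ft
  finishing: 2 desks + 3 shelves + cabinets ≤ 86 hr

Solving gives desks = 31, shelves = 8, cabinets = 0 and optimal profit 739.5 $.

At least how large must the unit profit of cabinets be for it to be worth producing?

Both lumber and finishing are binding at x*.
The binding rows give the dual system: 1·y_lumber + 2·y_finishing = 16.5 and 2·y_lumber + 3·y_finishing = 28.5.
This yields shadow prices y_lumber = 7.5, y_finishing = 4.5.
cabinets enters the basis when its profit ≥ yᵀa₃ = 7.5·1 + 4.5·1 = 12.

12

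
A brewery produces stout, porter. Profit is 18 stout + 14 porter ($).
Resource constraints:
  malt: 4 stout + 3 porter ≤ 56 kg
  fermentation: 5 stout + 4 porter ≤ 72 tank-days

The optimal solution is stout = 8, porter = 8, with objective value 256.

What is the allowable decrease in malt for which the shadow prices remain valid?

Binding constraints: malt, fermentation. The basis is B = [[4,3],[5,4]] with det 1.
Per unit decrease in malt, x* moves by d = (-4, 5).
The basis stays optimal until stout reaches 0; allowable decrease = 2 kg.

2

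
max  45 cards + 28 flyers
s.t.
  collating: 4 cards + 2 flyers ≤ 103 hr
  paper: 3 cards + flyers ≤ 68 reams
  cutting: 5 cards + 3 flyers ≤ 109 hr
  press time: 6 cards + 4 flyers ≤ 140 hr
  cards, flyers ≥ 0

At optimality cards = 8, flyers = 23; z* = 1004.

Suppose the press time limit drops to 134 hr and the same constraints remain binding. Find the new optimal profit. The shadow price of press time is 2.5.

Δb = -6, so new z* = 1004 + (2.5)·(-6) = 1004 − 15 = 989.

989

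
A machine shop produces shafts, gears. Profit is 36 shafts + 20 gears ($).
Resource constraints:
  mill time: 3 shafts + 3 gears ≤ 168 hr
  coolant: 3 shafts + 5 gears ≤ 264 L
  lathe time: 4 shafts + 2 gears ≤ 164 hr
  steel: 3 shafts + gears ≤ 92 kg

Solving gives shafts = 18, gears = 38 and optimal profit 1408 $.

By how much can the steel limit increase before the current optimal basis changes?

Binding constraints: mill time, steel. The basis is B = [[3,3],[3,1]] with det -6.
Per unit increase in steel, x* moves by d = (0.5, -0.5).
The basis stays optimal until lathe time becomes binding; allowable increase = 16 kg.

16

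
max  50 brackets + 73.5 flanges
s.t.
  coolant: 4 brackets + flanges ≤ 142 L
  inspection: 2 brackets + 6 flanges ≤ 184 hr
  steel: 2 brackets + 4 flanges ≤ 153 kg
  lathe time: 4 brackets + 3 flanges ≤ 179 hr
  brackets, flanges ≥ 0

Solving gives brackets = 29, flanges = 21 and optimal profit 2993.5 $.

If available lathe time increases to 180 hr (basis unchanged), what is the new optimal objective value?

3002

At the optimum: coolant uses 137 of 142 (slack = 5); inspection uses 184 of 184 (binding); steel uses 142 of 153 (slack = 11); lathe time uses 179 of 179 (binding).
Since coolant, steel are not tight, their duals are 0.
From A_Bᵀ y = c: 2·y_inspection + 4·y_lathe time = 50; 6·y_inspection + 3·y_lathe time = 73.5.
→ y_inspection = 8 and y_lathe time = 8.5.
Δz = y_lathe time·Δb = 8.5 × (1) = 8.5, so new z* = 2993.5 + 8.5 = 3002.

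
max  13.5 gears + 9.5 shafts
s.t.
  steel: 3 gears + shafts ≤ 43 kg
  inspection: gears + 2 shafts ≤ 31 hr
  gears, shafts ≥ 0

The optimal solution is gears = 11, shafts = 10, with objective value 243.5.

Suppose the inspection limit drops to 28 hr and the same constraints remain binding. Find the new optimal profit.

234.5

At the optimum: steel uses 43 of 43 (binding); inspection uses 31 of 31 (binding).
The binding rows give the dual system: 3·y_steel + 1·y_inspection = 13.5 and 1·y_steel + 2·y_inspection = 9.5.
This yields shadow prices y_steel = 3.5, y_inspection = 3.
Δz = y_inspection·Δb = 3 × (-3) = -9, so new z* = 243.5 − 9 = 234.5.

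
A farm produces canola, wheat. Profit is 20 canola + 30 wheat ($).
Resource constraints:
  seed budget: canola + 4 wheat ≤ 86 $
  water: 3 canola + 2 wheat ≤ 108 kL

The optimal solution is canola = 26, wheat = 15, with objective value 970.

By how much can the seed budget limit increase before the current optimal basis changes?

130

Binding constraints: seed budget, water. The basis is B = [[1,4],[3,2]] with det -10.
Per unit increase in seed budget, x* moves by d = (-0.2, 0.3).
The basis stays optimal until canola reaches 0; allowable increase = 130 $.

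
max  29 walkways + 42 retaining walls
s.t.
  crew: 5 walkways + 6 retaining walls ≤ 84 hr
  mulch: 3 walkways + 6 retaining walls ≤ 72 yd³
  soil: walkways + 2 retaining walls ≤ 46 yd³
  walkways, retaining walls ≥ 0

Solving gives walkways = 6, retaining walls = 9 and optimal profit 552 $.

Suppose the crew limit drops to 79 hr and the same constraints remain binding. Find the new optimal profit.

532

Binding: crew and mulch. Non-binding: soil (22 unused).
Slack constraints have shadow price 0 (complementary slackness).
Dual feasibility on the basic columns requires 5·y_crew + 3·y_mulch = 29, 6·y_crew + 6·y_mulch = 42.
This yields shadow prices y_crew = 4, y_mulch = 3.
Δz = y_crew·Δb = 4 × (-5) = -20, so new z* = 552 − 20 = 532.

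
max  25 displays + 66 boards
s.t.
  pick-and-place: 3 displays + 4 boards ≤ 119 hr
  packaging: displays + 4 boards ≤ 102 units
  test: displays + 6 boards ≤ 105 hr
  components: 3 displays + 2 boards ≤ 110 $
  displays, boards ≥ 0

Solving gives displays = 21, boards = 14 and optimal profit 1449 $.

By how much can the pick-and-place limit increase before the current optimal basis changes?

Binding constraints: pick-and-place, test. The basis is B = [[3,4],[1,6]] with det 14.
Per unit increase in pick-and-place, x* moves by d = (0.4286, -0.0714).
The basis stays optimal until components becomes binding; allowable increase = 16.625 hr.

16.625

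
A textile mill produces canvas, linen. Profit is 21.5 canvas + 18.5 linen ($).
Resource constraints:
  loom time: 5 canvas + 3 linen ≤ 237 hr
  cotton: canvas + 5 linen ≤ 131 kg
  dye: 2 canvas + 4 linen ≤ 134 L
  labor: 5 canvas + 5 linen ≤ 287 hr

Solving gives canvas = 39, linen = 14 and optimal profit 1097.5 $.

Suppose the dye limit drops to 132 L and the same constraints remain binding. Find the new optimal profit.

1093.5

Check each constraint at x*: loom time 237/237 (tight); cotton 109/131 (slack 22); dye 134/134 (tight); labor 265/287 (slack 22).
Since cotton, labor are not tight, their duals are 0.
From A_Bᵀ y = c: 5·y_loom time + 2·y_dye = 21.5; 3·y_loom time + 4·y_dye = 18.5.
Solving: y_loom time = 3.5, y_dye = 2.
Δz = y_dye·Δb = 2 × (-2) = -4, so new z* = 1097.5 − 4 = 1093.5.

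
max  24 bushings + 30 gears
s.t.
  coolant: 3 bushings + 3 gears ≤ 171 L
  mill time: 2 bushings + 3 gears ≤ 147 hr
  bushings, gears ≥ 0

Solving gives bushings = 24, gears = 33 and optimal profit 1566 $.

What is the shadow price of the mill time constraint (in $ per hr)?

Check each constraint at x*: coolant 171/171 (tight); mill time 147/147 (tight).
The binding rows give the dual system: 3·y_coolant + 2·y_mill time = 24 and 3·y_coolant + 3·y_mill time = 30.
→ y_coolant = 4 and y_mill time = 6.
Shadow price of mill time = 6.

6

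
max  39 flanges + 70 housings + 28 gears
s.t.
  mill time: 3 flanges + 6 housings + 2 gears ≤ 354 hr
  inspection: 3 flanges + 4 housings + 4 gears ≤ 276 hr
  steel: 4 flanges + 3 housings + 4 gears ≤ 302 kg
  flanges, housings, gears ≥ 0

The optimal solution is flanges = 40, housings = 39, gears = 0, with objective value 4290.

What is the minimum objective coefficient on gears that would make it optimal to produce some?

34

Binding: mill time and inspection. Non-binding: steel (25 unused).
Slack constraints have shadow price 0 (complementary slackness).
The binding rows give the dual system: 3·y_mill time + 3·y_inspection = 39 and 6·y_mill time + 4·y_inspection = 70.
This yields shadow prices y_mill time = 9, y_inspection = 4.
gears enters the basis when its profit ≥ yᵀa₃ = 9·2 + 4·4 = 34.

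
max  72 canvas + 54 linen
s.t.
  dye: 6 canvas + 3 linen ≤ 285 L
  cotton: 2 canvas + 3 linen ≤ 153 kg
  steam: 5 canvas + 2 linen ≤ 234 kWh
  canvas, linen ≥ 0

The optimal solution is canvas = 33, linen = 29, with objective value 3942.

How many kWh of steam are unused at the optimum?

steam used = 5·33 + 2·29 = 223; slack = 234 − 223 = 11.

11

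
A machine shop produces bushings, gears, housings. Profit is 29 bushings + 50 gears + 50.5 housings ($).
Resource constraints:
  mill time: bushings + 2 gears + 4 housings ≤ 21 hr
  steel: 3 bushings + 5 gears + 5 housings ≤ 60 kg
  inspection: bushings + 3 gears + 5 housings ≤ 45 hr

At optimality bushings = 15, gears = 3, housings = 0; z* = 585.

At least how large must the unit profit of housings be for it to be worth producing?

Check each constraint at x*: mill time 21/21 (tight); steel 60/60 (tight); inspection 24/45 (slack 21).
Slack constraints have shadow price 0 (complementary slackness).
The binding rows give the dual system: 1·y_mill time + 3·y_steel = 29 and 2·y_mill time + 5·y_steel = 50.
This yields shadow prices y_mill time = 5, y_steel = 8.
housings enters the basis when its profit ≥ yᵀa₃ = 5·4 + 8·5 = 60.

60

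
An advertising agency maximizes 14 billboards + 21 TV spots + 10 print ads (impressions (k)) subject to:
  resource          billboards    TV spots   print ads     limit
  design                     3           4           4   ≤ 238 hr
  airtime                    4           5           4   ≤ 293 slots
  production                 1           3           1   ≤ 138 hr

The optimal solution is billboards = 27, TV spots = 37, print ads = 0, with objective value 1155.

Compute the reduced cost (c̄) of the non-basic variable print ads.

-4

At the optimum: design uses 229 of 238 (slack = 9); airtime uses 293 of 293 (binding); production uses 138 of 138 (binding).
Since design is not tight, its dual is 0.
The binding rows give the dual system: 4·y_airtime + 1·y_production = 14 and 5·y_airtime + 3·y_production = 21.
This yields shadow prices y_airtime = 3, y_production = 2.
Reduced cost of print ads: c₃ − yᵀa₃ = 10 − (3·4 + 2·1) = 10 − 14 = -4.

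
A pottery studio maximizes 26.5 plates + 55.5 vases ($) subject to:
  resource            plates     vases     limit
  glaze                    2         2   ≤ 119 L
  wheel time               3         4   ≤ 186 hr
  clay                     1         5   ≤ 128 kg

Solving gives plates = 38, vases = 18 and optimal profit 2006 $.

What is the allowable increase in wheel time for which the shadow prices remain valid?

9.625

Binding constraints: wheel time, clay. The basis is B = [[3,4],[1,5]] with det 11.
Per unit increase in wheel time, x* moves by d = (0.4545, -0.0909).
The basis stays optimal until glaze becomes binding; allowable increase = 9.625 hr.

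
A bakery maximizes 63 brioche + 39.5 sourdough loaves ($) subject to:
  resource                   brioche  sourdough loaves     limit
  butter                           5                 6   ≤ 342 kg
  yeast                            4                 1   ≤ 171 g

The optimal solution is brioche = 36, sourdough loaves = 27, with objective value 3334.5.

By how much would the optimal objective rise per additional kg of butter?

5

Check each constraint at x*: butter 342/342 (tight); yeast 171/171 (tight).
From A_Bᵀ y = c: 5·y_butter + 4·y_yeast = 63; 6·y_butter + 1·y_yeast = 39.5.
This yields shadow prices y_butter = 5, y_yeast = 9.5.
Shadow price of butter = 5.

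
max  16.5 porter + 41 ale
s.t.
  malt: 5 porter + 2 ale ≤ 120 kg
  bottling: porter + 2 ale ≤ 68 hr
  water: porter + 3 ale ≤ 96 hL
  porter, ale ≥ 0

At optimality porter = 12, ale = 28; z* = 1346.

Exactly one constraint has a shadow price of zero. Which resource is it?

malt

malt: 116/120 (slack 4)
bottling: 68/68 (binding)
water: 96/96 (binding)
By complementary slackness, a constraint with positive slack has shadow price 0 → malt.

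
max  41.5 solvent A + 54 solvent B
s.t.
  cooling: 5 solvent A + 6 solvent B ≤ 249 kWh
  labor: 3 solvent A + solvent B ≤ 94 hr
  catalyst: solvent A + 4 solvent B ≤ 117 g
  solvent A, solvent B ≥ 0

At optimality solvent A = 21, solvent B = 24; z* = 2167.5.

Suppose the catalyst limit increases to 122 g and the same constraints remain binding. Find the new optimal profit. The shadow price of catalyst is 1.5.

2175

Δb = 5, so new z* = 2167.5 + (1.5)·(5) = 2167.5 + 7.5 = 2175.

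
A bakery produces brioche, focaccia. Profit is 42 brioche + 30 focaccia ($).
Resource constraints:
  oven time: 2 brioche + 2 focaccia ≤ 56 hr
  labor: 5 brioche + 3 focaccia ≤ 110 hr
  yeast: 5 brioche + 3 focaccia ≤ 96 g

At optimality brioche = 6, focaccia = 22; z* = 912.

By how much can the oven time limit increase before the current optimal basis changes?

Binding constraints: oven time, yeast. The basis is B = [[2,2],[5,3]] with det -4.
Per unit increase in oven time, x* moves by d = (-0.75, 1.25).
The basis stays optimal until brioche reaches 0; allowable increase = 8 hr.

8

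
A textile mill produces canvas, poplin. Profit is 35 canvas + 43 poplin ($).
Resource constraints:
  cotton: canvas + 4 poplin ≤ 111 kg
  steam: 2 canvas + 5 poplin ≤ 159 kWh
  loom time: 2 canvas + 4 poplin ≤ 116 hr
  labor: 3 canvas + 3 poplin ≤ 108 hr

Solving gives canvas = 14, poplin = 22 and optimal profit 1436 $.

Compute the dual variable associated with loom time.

4

Binding: loom time and labor. Non-binding: cotton (9 unused), steam (21 unused).
By complementary slackness, y = 0 for the non-binding constraints.
From A_Bᵀ y = c: 2·y_loom time + 3·y_labor = 35; 4·y_loom time + 3·y_labor = 43.
Solving: y_loom time = 4, y_labor = 9.
Shadow price of loom time = 4.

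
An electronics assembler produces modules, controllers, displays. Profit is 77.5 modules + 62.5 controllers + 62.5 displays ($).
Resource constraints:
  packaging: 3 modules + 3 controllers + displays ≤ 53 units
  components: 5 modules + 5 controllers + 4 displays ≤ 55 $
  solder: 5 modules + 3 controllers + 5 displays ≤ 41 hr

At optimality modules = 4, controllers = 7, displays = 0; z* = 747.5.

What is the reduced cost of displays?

At the optimum: packaging uses 33 of 53 (slack = 20); components uses 55 of 55 (binding); solder uses 41 of 41 (binding).
By complementary slackness, y = 0 for the non-binding constraint.
Dual feasibility on the basic columns requires 5·y_components + 5·y_solder = 77.5, 5·y_components + 3·y_solder = 62.5.
Solving: y_components = 8, y_solder = 7.5.
Reduced cost of displays: c₃ − yᵀa₃ = 62.5 − (8·4 + 7.5·5) = 62.5 − 69.5 = -7.

-7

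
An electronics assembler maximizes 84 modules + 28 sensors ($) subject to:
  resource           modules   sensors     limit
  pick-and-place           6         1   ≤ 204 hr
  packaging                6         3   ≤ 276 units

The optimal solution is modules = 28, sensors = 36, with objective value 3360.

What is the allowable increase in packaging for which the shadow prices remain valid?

336

Binding constraints: pick-and-place, packaging. The basis is B = [[6,1],[6,3]] with det 12.
Per unit increase in packaging, x* moves by d = (-0.0833, 0.5).
The basis stays optimal until modules reaches 0; allowable increase = 336 units.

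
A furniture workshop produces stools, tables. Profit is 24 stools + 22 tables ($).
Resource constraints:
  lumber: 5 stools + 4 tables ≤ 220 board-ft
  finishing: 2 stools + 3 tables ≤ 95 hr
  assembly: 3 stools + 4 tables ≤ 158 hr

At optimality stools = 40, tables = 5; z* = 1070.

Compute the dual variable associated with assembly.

Binding: lumber and finishing. Non-binding: assembly (18 unused).
By complementary slackness, y = 0 for the non-binding constraint.
Dual feasibility on the basic columns requires 5·y_lumber + 2·y_finishing = 24, 4·y_lumber + 3·y_finishing = 22.
Solving: y_lumber = 4, y_finishing = 2.
Shadow price of assembly = 0.

0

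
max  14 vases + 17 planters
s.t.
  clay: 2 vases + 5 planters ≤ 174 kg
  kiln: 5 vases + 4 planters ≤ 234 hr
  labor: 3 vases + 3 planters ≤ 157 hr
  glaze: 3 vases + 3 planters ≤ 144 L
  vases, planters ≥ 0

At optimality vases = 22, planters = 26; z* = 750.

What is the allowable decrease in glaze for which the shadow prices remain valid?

Binding constraints: clay, glaze. The basis is B = [[2,5],[3,3]] with det -9.
Per unit decrease in glaze, x* moves by d = (-0.5556, 0.2222).
The basis stays optimal until vases reaches 0; allowable decrease = 39.6 L.

39.6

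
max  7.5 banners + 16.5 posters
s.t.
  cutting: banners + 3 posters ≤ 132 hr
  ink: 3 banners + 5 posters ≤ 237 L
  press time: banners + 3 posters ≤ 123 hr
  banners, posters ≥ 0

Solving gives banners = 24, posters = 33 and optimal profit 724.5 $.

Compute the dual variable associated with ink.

1.5

At the optimum: cutting uses 123 of 132 (slack = 9); ink uses 237 of 237 (binding); press time uses 123 of 123 (binding).
By complementary slackness, y = 0 for the non-binding constraint.
The binding rows give the dual system: 3·y_ink + 1·y_press time = 7.5 and 5·y_ink + 3·y_press time = 16.5.
→ y_ink = 1.5 and y_press time = 3.
Shadow price of ink = 1.5.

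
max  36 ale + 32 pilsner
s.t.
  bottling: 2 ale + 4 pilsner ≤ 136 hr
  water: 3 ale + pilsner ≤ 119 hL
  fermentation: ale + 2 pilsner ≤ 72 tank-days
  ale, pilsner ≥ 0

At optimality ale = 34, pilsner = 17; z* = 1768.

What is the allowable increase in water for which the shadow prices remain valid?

85

Binding constraints: bottling, water. The basis is B = [[2,4],[3,1]] with det -10.
Per unit increase in water, x* moves by d = (0.4, -0.2).
The basis stays optimal until pilsner reaches 0; allowable increase = 85 hL.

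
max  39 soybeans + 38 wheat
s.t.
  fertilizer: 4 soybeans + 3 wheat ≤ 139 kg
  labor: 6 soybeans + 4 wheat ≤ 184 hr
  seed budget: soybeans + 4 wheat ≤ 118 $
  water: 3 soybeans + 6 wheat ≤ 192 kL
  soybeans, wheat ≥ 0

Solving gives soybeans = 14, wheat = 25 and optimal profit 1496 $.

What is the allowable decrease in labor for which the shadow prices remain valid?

Binding constraints: labor, water. The basis is B = [[6,4],[3,6]] with det 24.
Per unit decrease in labor, x* moves by d = (-0.25, 0.125).
The basis stays optimal until seed budget becomes binding; allowable decrease = 16 hr.

16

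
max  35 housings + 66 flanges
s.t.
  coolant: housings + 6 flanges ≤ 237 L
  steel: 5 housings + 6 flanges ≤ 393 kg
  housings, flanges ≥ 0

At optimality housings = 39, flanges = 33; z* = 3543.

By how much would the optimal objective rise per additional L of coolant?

5

At the optimum: coolant uses 237 of 237 (binding); steel uses 393 of 393 (binding).
From A_Bᵀ y = c: 1·y_coolant + 5·y_steel = 35; 6·y_coolant + 6·y_steel = 66.
Solving: y_coolant = 5, y_steel = 6.
Shadow price of coolant = 5.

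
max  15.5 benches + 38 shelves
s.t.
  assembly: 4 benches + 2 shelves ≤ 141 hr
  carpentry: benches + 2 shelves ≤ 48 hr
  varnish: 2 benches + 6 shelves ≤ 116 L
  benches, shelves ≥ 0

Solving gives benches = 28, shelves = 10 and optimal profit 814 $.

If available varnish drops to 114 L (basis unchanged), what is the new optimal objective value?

807

At the optimum: assembly uses 132 of 141 (slack = 9); carpentry uses 48 of 48 (binding); varnish uses 116 of 116 (binding).
Since assembly is not tight, its dual is 0.
From A_Bᵀ y = c: 1·y_carpentry + 2·y_varnish = 15.5; 2·y_carpentry + 6·y_varnish = 38.
→ y_carpentry = 8.5 and y_varnish = 3.5.
Δz = y_varnish·Δb = 3.5 × (-2) = -7, so new z* = 814 − 7 = 807.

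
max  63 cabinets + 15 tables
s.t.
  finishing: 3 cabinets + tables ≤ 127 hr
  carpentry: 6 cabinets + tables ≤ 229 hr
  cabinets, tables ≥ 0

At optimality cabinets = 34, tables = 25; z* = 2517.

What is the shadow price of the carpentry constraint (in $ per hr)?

At the optimum: finishing uses 127 of 127 (binding); carpentry uses 229 of 229 (binding).
The binding rows give the dual system: 3·y_finishing + 6·y_carpentry = 63 and 1·y_finishing + 1·y_carpentry = 15.
→ y_finishing = 9 and y_carpentry = 6.
Shadow price of carpentry = 6.

6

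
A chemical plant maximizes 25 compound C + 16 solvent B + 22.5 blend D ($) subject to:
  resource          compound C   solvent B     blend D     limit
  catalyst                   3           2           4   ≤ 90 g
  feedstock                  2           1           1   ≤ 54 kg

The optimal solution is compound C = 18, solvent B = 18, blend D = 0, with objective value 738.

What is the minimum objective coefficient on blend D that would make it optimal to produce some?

30

Check each constraint at x*: catalyst 90/90 (tight); feedstock 54/54 (tight).
The binding rows give the dual system: 3·y_catalyst + 2·y_feedstock = 25 and 2·y_catalyst + 1·y_feedstock = 16.
→ y_catalyst = 7 and y_feedstock = 2.
blend D enters the basis when its profit ≥ yᵀa₃ = 7·4 + 2·1 = 30.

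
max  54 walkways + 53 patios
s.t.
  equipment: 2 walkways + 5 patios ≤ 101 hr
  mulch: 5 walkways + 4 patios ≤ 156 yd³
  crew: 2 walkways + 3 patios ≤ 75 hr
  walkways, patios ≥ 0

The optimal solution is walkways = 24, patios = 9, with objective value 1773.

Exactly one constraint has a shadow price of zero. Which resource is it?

equipment: 93/101 (slack 8)
mulch: 156/156 (binding)
crew: 75/75 (binding)
By complementary slackness, a constraint with positive slack has shadow price 0 → equipment.

equipment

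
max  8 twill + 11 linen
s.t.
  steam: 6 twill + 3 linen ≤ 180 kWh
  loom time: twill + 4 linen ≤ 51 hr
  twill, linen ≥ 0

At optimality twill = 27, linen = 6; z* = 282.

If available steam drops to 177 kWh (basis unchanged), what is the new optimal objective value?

Check each constraint at x*: steam 180/180 (tight); loom time 51/51 (tight).
Dual feasibility on the basic columns requires 6·y_steam + 1·y_loom time = 8, 3·y_steam + 4·y_loom time = 11.
→ y_steam = 1 and y_loom time = 2.
Δz = y_steam·Δb = 1 × (-3) = -3, so new z* = 282 − 3 = 279.

279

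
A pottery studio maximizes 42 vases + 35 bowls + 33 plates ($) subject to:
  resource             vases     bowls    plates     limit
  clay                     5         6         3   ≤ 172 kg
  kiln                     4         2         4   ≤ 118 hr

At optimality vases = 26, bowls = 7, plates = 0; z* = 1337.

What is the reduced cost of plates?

-1

Both clay and kiln are binding at x*.
Dual feasibility on the basic columns requires 5·y_clay + 4·y_kiln = 42, 6·y_clay + 2·y_kiln = 35.
Solving: y_clay = 4, y_kiln = 5.5.
Reduced cost of plates: c₃ − yᵀa₃ = 33 − (4·3 + 5.5·4) = 33 − 34 = -1.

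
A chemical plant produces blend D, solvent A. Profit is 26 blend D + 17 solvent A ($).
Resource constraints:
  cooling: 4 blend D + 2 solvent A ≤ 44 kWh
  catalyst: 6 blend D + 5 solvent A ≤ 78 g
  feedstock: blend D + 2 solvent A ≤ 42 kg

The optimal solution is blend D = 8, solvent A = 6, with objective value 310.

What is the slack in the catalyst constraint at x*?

catalyst used = 6·8 + 5·6 = 78; slack = 78 − 78 = 0.

0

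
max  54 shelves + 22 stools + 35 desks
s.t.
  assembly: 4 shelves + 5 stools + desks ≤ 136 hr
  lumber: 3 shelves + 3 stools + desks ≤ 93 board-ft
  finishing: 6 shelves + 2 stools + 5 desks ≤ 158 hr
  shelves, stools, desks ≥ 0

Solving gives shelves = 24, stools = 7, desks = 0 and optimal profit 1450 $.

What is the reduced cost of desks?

Check each constraint at x*: assembly 131/136 (slack 5); lumber 93/93 (tight); finishing 158/158 (tight).
Since assembly is not tight, its dual is 0.
The binding rows give the dual system: 3·y_lumber + 6·y_finishing = 54 and 3·y_lumber + 2·y_finishing = 22.
Solving: y_lumber = 2, y_finishing = 8.
Reduced cost of desks: c₃ − yᵀa₃ = 35 − (2·1 + 8·5) = 35 − 42 = -7.

-7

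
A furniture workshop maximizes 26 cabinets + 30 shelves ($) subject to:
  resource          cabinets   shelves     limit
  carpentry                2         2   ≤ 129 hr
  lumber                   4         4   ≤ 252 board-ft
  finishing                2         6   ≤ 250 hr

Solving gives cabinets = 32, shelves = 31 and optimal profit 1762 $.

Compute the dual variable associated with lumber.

Check each constraint at x*: carpentry 126/129 (slack 3); lumber 252/252 (tight); finishing 250/250 (tight).
Since carpentry is not tight, its dual is 0.
From A_Bᵀ y = c: 4·y_lumber + 2·y_finishing = 26; 4·y_lumber + 6·y_finishing = 30.
→ y_lumber = 6 and y_finishing = 1.
Shadow price of lumber = 6.

6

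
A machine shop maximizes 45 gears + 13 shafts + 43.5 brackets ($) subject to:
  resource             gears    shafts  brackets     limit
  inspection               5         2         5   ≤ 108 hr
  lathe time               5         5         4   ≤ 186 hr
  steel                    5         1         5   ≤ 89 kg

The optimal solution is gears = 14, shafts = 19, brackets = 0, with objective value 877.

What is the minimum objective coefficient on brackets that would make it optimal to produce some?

Check each constraint at x*: inspection 108/108 (tight); lathe time 165/186 (slack 21); steel 89/89 (tight).
Slack constraints have shadow price 0 (complementary slackness).
The binding rows give the dual system: 5·y_inspection + 5·y_steel = 45 and 2·y_inspection + 1·y_steel = 13.
Solving: y_inspection = 4, y_steel = 5.
brackets enters the basis when its profit ≥ yᵀa₃ = 4·5 + 5·5 = 45.

45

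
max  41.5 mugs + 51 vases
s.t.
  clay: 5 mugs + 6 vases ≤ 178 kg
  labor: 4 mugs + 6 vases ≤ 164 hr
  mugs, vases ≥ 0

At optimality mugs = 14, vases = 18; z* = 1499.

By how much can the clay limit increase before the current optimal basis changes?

27

Binding constraints: clay, labor. The basis is B = [[5,6],[4,6]] with det 6.
Per unit increase in clay, x* moves by d = (1, -0.6667).
The basis stays optimal until vases reaches 0; allowable increase = 27 kg.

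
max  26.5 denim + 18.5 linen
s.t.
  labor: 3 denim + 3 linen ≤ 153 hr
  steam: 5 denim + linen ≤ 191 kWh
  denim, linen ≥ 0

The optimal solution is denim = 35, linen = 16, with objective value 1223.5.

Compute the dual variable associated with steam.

Both labor and steam are binding at x*.
Dual feasibility on the basic columns requires 3·y_labor + 5·y_steam = 26.5, 3·y_labor + 1·y_steam = 18.5.
This yields shadow prices y_labor = 5.5, y_steam = 2.
Shadow price of steam = 2.

2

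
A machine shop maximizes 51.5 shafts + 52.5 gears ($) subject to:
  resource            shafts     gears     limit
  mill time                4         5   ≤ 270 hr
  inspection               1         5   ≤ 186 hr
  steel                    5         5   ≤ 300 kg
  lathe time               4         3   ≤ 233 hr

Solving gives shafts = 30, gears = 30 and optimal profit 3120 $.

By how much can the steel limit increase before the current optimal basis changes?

14.375

Binding constraints: mill time, steel. The basis is B = [[4,5],[5,5]] with det -5.
Per unit increase in steel, x* moves by d = (1, -0.8).
The basis stays optimal until lathe time becomes binding; allowable increase = 14.375 kg.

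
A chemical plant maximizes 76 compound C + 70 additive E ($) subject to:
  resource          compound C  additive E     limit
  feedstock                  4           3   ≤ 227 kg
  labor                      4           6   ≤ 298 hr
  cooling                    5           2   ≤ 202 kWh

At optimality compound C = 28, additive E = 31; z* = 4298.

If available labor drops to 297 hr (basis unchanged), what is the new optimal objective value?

Check each constraint at x*: feedstock 205/227 (slack 22); labor 298/298 (tight); cooling 202/202 (tight).
Slack constraints have shadow price 0 (complementary slackness).
Dual feasibility on the basic columns requires 4·y_labor + 5·y_cooling = 76, 6·y_labor + 2·y_cooling = 70.
Solving: y_labor = 9, y_cooling = 8.
Δz = y_labor·Δb = 9 × (-1) = -9, so new z* = 4298 − 9 = 4289.

4289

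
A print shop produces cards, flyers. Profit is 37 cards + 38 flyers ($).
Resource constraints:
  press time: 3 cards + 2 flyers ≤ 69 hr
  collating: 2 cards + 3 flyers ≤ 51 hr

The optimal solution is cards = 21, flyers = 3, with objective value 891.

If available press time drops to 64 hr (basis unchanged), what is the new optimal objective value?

856

Check each constraint at x*: press time 69/69 (tight); collating 51/51 (tight).
Dual feasibility on the basic columns requires 3·y_press time + 2·y_collating = 37, 2·y_press time + 3·y_collating = 38.
Solving: y_press time = 7, y_collating = 8.
Δz = y_press time·Δb = 7 × (-5) = -35, so new z* = 891 − 35 = 856.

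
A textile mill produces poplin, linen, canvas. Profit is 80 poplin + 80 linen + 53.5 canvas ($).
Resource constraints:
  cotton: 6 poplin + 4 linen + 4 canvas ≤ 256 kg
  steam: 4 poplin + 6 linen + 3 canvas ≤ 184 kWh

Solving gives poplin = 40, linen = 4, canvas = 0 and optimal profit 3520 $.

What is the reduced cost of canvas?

-2.5

Check each constraint at x*: cotton 256/256 (tight); steam 184/184 (tight).
Dual feasibility on the basic columns requires 6·y_cotton + 4·y_steam = 80, 4·y_cotton + 6·y_steam = 80.
→ y_cotton = 8 and y_steam = 8.
Reduced cost of canvas: c₃ − yᵀa₃ = 53.5 − (8·4 + 8·3) = 53.5 − 56 = -2.5.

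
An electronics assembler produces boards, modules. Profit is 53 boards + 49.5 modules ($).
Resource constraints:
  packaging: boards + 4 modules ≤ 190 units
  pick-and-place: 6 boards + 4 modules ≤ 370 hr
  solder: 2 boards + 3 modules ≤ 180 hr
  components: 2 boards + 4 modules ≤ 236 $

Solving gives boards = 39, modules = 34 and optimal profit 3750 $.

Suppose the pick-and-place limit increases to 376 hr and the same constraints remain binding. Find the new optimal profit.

Check each constraint at x*: packaging 175/190 (slack 15); pick-and-place 370/370 (tight); solder 180/180 (tight); components 214/236 (slack 22).
Slack constraints have shadow price 0 (complementary slackness).
The binding rows give the dual system: 6·y_pick-and-place + 2·y_solder = 53 and 4·y_pick-and-place + 3·y_solder = 49.5.
Solving: y_pick-and-place = 6, y_solder = 8.5.
Δz = y_pick-and-place·Δb = 6 × (6) = 36, so new z* = 3750 + 36 = 3786.

3786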